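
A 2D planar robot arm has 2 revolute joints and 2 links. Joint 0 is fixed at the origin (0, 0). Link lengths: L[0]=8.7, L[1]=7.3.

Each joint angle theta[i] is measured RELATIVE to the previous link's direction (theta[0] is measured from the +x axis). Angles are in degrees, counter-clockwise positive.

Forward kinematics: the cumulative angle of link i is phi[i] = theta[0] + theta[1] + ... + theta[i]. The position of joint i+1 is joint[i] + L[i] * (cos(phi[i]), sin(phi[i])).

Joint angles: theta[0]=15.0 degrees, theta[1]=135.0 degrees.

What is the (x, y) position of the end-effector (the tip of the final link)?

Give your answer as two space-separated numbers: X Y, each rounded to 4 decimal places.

Answer: 2.0816 5.9017

Derivation:
joint[0] = (0.0000, 0.0000)  (base)
link 0: phi[0] = 15 = 15 deg
  cos(15 deg) = 0.9659, sin(15 deg) = 0.2588
  joint[1] = (0.0000, 0.0000) + 8.7 * (0.9659, 0.2588) = (0.0000 + 8.4036, 0.0000 + 2.2517) = (8.4036, 2.2517)
link 1: phi[1] = 15 + 135 = 150 deg
  cos(150 deg) = -0.8660, sin(150 deg) = 0.5000
  joint[2] = (8.4036, 2.2517) + 7.3 * (-0.8660, 0.5000) = (8.4036 + -6.3220, 2.2517 + 3.6500) = (2.0816, 5.9017)
End effector: (2.0816, 5.9017)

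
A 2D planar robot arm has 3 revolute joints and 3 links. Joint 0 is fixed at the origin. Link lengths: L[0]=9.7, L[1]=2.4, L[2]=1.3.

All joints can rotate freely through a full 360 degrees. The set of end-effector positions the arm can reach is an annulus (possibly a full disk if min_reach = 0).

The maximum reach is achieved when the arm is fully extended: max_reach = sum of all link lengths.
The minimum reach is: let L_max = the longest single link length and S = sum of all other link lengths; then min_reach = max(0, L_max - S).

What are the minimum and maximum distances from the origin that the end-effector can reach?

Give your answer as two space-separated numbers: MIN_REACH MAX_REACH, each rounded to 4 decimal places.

Link lengths: [9.7, 2.4, 1.3]
max_reach = 9.7 + 2.4 + 1.3 = 13.4
L_max = max([9.7, 2.4, 1.3]) = 9.7
S (sum of others) = 13.4 - 9.7 = 3.7
min_reach = max(0, 9.7 - 3.7) = max(0, 6) = 6

Answer: 6.0000 13.4000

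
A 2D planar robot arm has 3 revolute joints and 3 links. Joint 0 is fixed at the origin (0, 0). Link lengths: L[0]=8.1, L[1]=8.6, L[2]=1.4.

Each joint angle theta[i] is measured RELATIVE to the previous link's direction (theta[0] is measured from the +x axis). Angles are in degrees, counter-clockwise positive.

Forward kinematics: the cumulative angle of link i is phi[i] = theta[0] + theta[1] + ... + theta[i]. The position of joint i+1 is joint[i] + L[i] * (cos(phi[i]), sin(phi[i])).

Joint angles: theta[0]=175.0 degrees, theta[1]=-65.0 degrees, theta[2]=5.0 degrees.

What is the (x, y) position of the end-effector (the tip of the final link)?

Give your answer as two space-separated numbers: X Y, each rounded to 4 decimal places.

Answer: -11.6022 10.0561

Derivation:
joint[0] = (0.0000, 0.0000)  (base)
link 0: phi[0] = 175 = 175 deg
  cos(175 deg) = -0.9962, sin(175 deg) = 0.0872
  joint[1] = (0.0000, 0.0000) + 8.1 * (-0.9962, 0.0872) = (0.0000 + -8.0692, 0.0000 + 0.7060) = (-8.0692, 0.7060)
link 1: phi[1] = 175 + -65 = 110 deg
  cos(110 deg) = -0.3420, sin(110 deg) = 0.9397
  joint[2] = (-8.0692, 0.7060) + 8.6 * (-0.3420, 0.9397) = (-8.0692 + -2.9414, 0.7060 + 8.0814) = (-11.0106, 8.7873)
link 2: phi[2] = 175 + -65 + 5 = 115 deg
  cos(115 deg) = -0.4226, sin(115 deg) = 0.9063
  joint[3] = (-11.0106, 8.7873) + 1.4 * (-0.4226, 0.9063) = (-11.0106 + -0.5917, 8.7873 + 1.2688) = (-11.6022, 10.0561)
End effector: (-11.6022, 10.0561)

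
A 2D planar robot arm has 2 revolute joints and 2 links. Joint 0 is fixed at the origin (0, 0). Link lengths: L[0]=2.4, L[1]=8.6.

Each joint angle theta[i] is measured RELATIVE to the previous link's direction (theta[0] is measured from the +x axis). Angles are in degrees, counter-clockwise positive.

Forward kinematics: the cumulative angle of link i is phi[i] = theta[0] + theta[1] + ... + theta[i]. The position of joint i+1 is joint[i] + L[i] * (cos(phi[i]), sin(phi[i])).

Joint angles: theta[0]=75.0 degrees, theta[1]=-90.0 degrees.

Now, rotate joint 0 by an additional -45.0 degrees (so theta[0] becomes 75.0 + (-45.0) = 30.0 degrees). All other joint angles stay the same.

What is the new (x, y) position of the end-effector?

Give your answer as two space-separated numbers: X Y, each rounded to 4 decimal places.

joint[0] = (0.0000, 0.0000)  (base)
link 0: phi[0] = 30 = 30 deg
  cos(30 deg) = 0.8660, sin(30 deg) = 0.5000
  joint[1] = (0.0000, 0.0000) + 2.4 * (0.8660, 0.5000) = (0.0000 + 2.0785, 0.0000 + 1.2000) = (2.0785, 1.2000)
link 1: phi[1] = 30 + -90 = -60 deg
  cos(-60 deg) = 0.5000, sin(-60 deg) = -0.8660
  joint[2] = (2.0785, 1.2000) + 8.6 * (0.5000, -0.8660) = (2.0785 + 4.3000, 1.2000 + -7.4478) = (6.3785, -6.2478)
End effector: (6.3785, -6.2478)

Answer: 6.3785 -6.2478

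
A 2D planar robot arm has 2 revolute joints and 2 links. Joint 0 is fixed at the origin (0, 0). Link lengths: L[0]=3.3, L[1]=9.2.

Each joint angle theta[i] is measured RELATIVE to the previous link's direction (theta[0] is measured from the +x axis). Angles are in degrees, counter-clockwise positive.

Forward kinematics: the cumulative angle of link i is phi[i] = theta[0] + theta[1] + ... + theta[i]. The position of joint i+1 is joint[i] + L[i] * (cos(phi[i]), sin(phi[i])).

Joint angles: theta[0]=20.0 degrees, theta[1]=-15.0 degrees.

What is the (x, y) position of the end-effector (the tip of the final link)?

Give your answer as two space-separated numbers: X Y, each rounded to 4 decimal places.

Answer: 12.2660 1.9305

Derivation:
joint[0] = (0.0000, 0.0000)  (base)
link 0: phi[0] = 20 = 20 deg
  cos(20 deg) = 0.9397, sin(20 deg) = 0.3420
  joint[1] = (0.0000, 0.0000) + 3.3 * (0.9397, 0.3420) = (0.0000 + 3.1010, 0.0000 + 1.1287) = (3.1010, 1.1287)
link 1: phi[1] = 20 + -15 = 5 deg
  cos(5 deg) = 0.9962, sin(5 deg) = 0.0872
  joint[2] = (3.1010, 1.1287) + 9.2 * (0.9962, 0.0872) = (3.1010 + 9.1650, 1.1287 + 0.8018) = (12.2660, 1.9305)
End effector: (12.2660, 1.9305)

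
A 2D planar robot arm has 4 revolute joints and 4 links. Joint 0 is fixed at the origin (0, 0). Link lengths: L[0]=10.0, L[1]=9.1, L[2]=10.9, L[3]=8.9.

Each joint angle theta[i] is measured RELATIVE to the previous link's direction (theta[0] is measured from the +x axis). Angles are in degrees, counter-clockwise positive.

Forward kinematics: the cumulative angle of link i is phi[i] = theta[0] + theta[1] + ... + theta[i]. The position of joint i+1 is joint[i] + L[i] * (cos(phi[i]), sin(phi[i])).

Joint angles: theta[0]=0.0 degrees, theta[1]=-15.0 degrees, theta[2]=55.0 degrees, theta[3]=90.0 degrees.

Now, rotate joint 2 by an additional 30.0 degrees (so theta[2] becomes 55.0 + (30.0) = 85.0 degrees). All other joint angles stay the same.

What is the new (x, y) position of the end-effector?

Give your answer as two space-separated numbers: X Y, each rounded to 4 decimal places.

joint[0] = (0.0000, 0.0000)  (base)
link 0: phi[0] = 0 = 0 deg
  cos(0 deg) = 1.0000, sin(0 deg) = 0.0000
  joint[1] = (0.0000, 0.0000) + 10 * (1.0000, 0.0000) = (0.0000 + 10.0000, 0.0000 + 0.0000) = (10.0000, 0.0000)
link 1: phi[1] = 0 + -15 = -15 deg
  cos(-15 deg) = 0.9659, sin(-15 deg) = -0.2588
  joint[2] = (10.0000, 0.0000) + 9.1 * (0.9659, -0.2588) = (10.0000 + 8.7899, 0.0000 + -2.3553) = (18.7899, -2.3553)
link 2: phi[2] = 0 + -15 + 85 = 70 deg
  cos(70 deg) = 0.3420, sin(70 deg) = 0.9397
  joint[3] = (18.7899, -2.3553) + 10.9 * (0.3420, 0.9397) = (18.7899 + 3.7280, -2.3553 + 10.2426) = (22.5179, 7.8874)
link 3: phi[3] = 0 + -15 + 85 + 90 = 160 deg
  cos(160 deg) = -0.9397, sin(160 deg) = 0.3420
  joint[4] = (22.5179, 7.8874) + 8.9 * (-0.9397, 0.3420) = (22.5179 + -8.3633, 7.8874 + 3.0440) = (14.1547, 10.9314)
End effector: (14.1547, 10.9314)

Answer: 14.1547 10.9314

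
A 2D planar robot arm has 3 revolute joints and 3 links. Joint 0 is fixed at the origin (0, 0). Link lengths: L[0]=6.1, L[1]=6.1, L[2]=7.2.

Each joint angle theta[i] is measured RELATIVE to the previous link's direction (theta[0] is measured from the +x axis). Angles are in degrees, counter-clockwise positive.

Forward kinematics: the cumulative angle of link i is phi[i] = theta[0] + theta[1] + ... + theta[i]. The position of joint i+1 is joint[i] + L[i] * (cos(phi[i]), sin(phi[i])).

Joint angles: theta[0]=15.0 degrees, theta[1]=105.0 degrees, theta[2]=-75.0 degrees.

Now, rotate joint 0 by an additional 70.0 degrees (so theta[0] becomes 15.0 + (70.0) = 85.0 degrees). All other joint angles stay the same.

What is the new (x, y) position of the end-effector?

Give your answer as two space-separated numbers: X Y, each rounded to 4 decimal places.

Answer: -8.5185 11.5429

Derivation:
joint[0] = (0.0000, 0.0000)  (base)
link 0: phi[0] = 85 = 85 deg
  cos(85 deg) = 0.0872, sin(85 deg) = 0.9962
  joint[1] = (0.0000, 0.0000) + 6.1 * (0.0872, 0.9962) = (0.0000 + 0.5317, 0.0000 + 6.0768) = (0.5317, 6.0768)
link 1: phi[1] = 85 + 105 = 190 deg
  cos(190 deg) = -0.9848, sin(190 deg) = -0.1736
  joint[2] = (0.5317, 6.0768) + 6.1 * (-0.9848, -0.1736) = (0.5317 + -6.0073, 6.0768 + -1.0593) = (-5.4757, 5.0175)
link 2: phi[2] = 85 + 105 + -75 = 115 deg
  cos(115 deg) = -0.4226, sin(115 deg) = 0.9063
  joint[3] = (-5.4757, 5.0175) + 7.2 * (-0.4226, 0.9063) = (-5.4757 + -3.0429, 5.0175 + 6.5254) = (-8.5185, 11.5429)
End effector: (-8.5185, 11.5429)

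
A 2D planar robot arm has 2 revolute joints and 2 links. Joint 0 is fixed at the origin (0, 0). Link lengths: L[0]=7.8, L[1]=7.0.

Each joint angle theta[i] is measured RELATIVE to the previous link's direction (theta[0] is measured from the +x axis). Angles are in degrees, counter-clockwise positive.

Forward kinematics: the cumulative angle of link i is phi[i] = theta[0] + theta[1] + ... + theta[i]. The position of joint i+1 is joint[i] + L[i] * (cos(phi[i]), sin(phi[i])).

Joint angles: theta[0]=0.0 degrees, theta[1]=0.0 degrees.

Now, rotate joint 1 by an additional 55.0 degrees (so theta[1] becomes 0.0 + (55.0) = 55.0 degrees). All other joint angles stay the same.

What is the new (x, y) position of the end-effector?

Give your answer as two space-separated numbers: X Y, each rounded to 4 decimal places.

Answer: 11.8150 5.7341

Derivation:
joint[0] = (0.0000, 0.0000)  (base)
link 0: phi[0] = 0 = 0 deg
  cos(0 deg) = 1.0000, sin(0 deg) = 0.0000
  joint[1] = (0.0000, 0.0000) + 7.8 * (1.0000, 0.0000) = (0.0000 + 7.8000, 0.0000 + 0.0000) = (7.8000, 0.0000)
link 1: phi[1] = 0 + 55 = 55 deg
  cos(55 deg) = 0.5736, sin(55 deg) = 0.8192
  joint[2] = (7.8000, 0.0000) + 7 * (0.5736, 0.8192) = (7.8000 + 4.0150, 0.0000 + 5.7341) = (11.8150, 5.7341)
End effector: (11.8150, 5.7341)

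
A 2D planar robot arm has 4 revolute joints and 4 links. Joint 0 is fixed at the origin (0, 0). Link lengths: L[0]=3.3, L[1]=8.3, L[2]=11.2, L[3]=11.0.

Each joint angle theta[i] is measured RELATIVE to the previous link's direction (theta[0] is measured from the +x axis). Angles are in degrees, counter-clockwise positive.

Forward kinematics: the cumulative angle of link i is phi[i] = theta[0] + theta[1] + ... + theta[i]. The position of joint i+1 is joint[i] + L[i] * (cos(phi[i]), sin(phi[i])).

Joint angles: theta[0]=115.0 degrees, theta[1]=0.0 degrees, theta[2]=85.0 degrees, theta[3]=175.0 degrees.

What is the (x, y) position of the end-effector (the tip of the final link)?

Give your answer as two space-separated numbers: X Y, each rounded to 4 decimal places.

Answer: -4.8017 9.5296

Derivation:
joint[0] = (0.0000, 0.0000)  (base)
link 0: phi[0] = 115 = 115 deg
  cos(115 deg) = -0.4226, sin(115 deg) = 0.9063
  joint[1] = (0.0000, 0.0000) + 3.3 * (-0.4226, 0.9063) = (0.0000 + -1.3946, 0.0000 + 2.9908) = (-1.3946, 2.9908)
link 1: phi[1] = 115 + 0 = 115 deg
  cos(115 deg) = -0.4226, sin(115 deg) = 0.9063
  joint[2] = (-1.3946, 2.9908) + 8.3 * (-0.4226, 0.9063) = (-1.3946 + -3.5077, 2.9908 + 7.5224) = (-4.9024, 10.5132)
link 2: phi[2] = 115 + 0 + 85 = 200 deg
  cos(200 deg) = -0.9397, sin(200 deg) = -0.3420
  joint[3] = (-4.9024, 10.5132) + 11.2 * (-0.9397, -0.3420) = (-4.9024 + -10.5246, 10.5132 + -3.8306) = (-15.4269, 6.6825)
link 3: phi[3] = 115 + 0 + 85 + 175 = 375 deg
  cos(375 deg) = 0.9659, sin(375 deg) = 0.2588
  joint[4] = (-15.4269, 6.6825) + 11 * (0.9659, 0.2588) = (-15.4269 + 10.6252, 6.6825 + 2.8470) = (-4.8017, 9.5296)
End effector: (-4.8017, 9.5296)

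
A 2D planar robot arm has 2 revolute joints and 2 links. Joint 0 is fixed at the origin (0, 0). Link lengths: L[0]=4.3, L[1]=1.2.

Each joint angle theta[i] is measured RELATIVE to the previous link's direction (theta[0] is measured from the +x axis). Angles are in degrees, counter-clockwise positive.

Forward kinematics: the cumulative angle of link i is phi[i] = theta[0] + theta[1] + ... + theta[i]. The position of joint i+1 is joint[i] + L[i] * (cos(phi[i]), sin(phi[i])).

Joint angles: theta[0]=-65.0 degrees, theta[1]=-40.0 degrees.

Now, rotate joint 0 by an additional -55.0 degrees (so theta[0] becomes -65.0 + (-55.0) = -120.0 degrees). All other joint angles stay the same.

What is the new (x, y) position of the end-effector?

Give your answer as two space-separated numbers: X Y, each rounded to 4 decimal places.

joint[0] = (0.0000, 0.0000)  (base)
link 0: phi[0] = -120 = -120 deg
  cos(-120 deg) = -0.5000, sin(-120 deg) = -0.8660
  joint[1] = (0.0000, 0.0000) + 4.3 * (-0.5000, -0.8660) = (0.0000 + -2.1500, 0.0000 + -3.7239) = (-2.1500, -3.7239)
link 1: phi[1] = -120 + -40 = -160 deg
  cos(-160 deg) = -0.9397, sin(-160 deg) = -0.3420
  joint[2] = (-2.1500, -3.7239) + 1.2 * (-0.9397, -0.3420) = (-2.1500 + -1.1276, -3.7239 + -0.4104) = (-3.2776, -4.1343)
End effector: (-3.2776, -4.1343)

Answer: -3.2776 -4.1343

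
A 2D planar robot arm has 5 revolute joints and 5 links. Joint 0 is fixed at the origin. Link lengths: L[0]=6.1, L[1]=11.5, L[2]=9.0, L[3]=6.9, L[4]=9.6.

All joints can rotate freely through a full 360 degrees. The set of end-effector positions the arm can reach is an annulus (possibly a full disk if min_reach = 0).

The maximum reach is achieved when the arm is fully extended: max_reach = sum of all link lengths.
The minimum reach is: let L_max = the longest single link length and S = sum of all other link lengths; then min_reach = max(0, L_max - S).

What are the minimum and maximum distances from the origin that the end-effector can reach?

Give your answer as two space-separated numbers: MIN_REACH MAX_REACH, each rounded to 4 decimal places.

Answer: 0.0000 43.1000

Derivation:
Link lengths: [6.1, 11.5, 9.0, 6.9, 9.6]
max_reach = 6.1 + 11.5 + 9 + 6.9 + 9.6 = 43.1
L_max = max([6.1, 11.5, 9.0, 6.9, 9.6]) = 11.5
S (sum of others) = 43.1 - 11.5 = 31.6
min_reach = max(0, 11.5 - 31.6) = max(0, -20.1) = 0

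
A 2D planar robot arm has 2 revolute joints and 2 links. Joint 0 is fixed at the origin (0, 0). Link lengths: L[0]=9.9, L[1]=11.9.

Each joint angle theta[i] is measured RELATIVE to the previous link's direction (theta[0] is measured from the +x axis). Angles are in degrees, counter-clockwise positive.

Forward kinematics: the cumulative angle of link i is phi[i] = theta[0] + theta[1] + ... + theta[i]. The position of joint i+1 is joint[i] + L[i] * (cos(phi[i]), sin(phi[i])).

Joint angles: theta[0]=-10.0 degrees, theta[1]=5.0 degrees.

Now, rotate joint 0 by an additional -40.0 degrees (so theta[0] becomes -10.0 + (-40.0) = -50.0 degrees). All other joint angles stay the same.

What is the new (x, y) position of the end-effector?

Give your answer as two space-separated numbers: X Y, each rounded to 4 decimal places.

Answer: 14.7782 -15.9984

Derivation:
joint[0] = (0.0000, 0.0000)  (base)
link 0: phi[0] = -50 = -50 deg
  cos(-50 deg) = 0.6428, sin(-50 deg) = -0.7660
  joint[1] = (0.0000, 0.0000) + 9.9 * (0.6428, -0.7660) = (0.0000 + 6.3636, 0.0000 + -7.5838) = (6.3636, -7.5838)
link 1: phi[1] = -50 + 5 = -45 deg
  cos(-45 deg) = 0.7071, sin(-45 deg) = -0.7071
  joint[2] = (6.3636, -7.5838) + 11.9 * (0.7071, -0.7071) = (6.3636 + 8.4146, -7.5838 + -8.4146) = (14.7782, -15.9984)
End effector: (14.7782, -15.9984)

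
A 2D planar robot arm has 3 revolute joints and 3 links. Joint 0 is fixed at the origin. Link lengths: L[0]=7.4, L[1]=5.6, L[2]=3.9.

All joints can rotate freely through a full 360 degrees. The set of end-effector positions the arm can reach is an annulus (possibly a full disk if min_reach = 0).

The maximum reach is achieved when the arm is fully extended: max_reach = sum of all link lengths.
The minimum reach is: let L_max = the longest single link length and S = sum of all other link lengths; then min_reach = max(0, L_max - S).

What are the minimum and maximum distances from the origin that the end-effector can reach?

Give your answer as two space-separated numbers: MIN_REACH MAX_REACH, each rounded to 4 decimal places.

Link lengths: [7.4, 5.6, 3.9]
max_reach = 7.4 + 5.6 + 3.9 = 16.9
L_max = max([7.4, 5.6, 3.9]) = 7.4
S (sum of others) = 16.9 - 7.4 = 9.5
min_reach = max(0, 7.4 - 9.5) = max(0, -2.1) = 0

Answer: 0.0000 16.9000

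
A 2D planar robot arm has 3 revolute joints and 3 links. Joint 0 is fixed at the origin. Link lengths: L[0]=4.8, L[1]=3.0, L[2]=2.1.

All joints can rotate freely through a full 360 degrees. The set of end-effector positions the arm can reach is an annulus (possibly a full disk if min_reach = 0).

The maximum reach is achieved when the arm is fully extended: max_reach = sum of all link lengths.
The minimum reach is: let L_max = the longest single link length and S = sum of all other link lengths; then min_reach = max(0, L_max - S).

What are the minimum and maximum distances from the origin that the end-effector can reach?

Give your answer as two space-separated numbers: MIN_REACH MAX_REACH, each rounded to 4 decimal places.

Answer: 0.0000 9.9000

Derivation:
Link lengths: [4.8, 3.0, 2.1]
max_reach = 4.8 + 3 + 2.1 = 9.9
L_max = max([4.8, 3.0, 2.1]) = 4.8
S (sum of others) = 9.9 - 4.8 = 5.1
min_reach = max(0, 4.8 - 5.1) = max(0, -0.3) = 0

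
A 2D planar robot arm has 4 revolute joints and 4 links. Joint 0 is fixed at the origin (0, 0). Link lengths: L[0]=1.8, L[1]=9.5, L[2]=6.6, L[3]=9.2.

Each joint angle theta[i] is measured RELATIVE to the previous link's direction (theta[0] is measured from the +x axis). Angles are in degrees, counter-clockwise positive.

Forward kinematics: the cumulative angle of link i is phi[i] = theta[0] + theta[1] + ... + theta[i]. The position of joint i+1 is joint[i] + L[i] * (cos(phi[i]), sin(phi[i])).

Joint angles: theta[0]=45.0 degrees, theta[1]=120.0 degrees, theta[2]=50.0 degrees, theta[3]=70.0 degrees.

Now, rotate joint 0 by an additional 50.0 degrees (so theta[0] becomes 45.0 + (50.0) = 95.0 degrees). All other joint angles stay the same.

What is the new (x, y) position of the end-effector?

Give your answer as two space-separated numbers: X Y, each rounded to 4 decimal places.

joint[0] = (0.0000, 0.0000)  (base)
link 0: phi[0] = 95 = 95 deg
  cos(95 deg) = -0.0872, sin(95 deg) = 0.9962
  joint[1] = (0.0000, 0.0000) + 1.8 * (-0.0872, 0.9962) = (0.0000 + -0.1569, 0.0000 + 1.7932) = (-0.1569, 1.7932)
link 1: phi[1] = 95 + 120 = 215 deg
  cos(215 deg) = -0.8192, sin(215 deg) = -0.5736
  joint[2] = (-0.1569, 1.7932) + 9.5 * (-0.8192, -0.5736) = (-0.1569 + -7.7819, 1.7932 + -5.4490) = (-7.9388, -3.6558)
link 2: phi[2] = 95 + 120 + 50 = 265 deg
  cos(265 deg) = -0.0872, sin(265 deg) = -0.9962
  joint[3] = (-7.9388, -3.6558) + 6.6 * (-0.0872, -0.9962) = (-7.9388 + -0.5752, -3.6558 + -6.5749) = (-8.5141, -10.2307)
link 3: phi[3] = 95 + 120 + 50 + 70 = 335 deg
  cos(335 deg) = 0.9063, sin(335 deg) = -0.4226
  joint[4] = (-8.5141, -10.2307) + 9.2 * (0.9063, -0.4226) = (-8.5141 + 8.3380, -10.2307 + -3.8881) = (-0.1760, -14.1188)
End effector: (-0.1760, -14.1188)

Answer: -0.1760 -14.1188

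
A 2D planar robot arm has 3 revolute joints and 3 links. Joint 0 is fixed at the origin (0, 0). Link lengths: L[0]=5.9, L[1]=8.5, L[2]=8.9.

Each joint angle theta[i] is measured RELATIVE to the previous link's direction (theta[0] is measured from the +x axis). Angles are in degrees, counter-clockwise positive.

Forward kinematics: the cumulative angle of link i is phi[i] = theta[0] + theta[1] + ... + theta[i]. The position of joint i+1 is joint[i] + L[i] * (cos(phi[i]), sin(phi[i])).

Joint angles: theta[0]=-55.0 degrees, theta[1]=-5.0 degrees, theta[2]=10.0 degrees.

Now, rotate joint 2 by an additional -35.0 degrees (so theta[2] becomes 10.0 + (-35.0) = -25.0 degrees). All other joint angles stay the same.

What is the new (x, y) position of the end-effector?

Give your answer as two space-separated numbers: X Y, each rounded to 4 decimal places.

joint[0] = (0.0000, 0.0000)  (base)
link 0: phi[0] = -55 = -55 deg
  cos(-55 deg) = 0.5736, sin(-55 deg) = -0.8192
  joint[1] = (0.0000, 0.0000) + 5.9 * (0.5736, -0.8192) = (0.0000 + 3.3841, 0.0000 + -4.8330) = (3.3841, -4.8330)
link 1: phi[1] = -55 + -5 = -60 deg
  cos(-60 deg) = 0.5000, sin(-60 deg) = -0.8660
  joint[2] = (3.3841, -4.8330) + 8.5 * (0.5000, -0.8660) = (3.3841 + 4.2500, -4.8330 + -7.3612) = (7.6341, -12.1942)
link 2: phi[2] = -55 + -5 + -25 = -85 deg
  cos(-85 deg) = 0.0872, sin(-85 deg) = -0.9962
  joint[3] = (7.6341, -12.1942) + 8.9 * (0.0872, -0.9962) = (7.6341 + 0.7757, -12.1942 + -8.8661) = (8.4098, -21.0603)
End effector: (8.4098, -21.0603)

Answer: 8.4098 -21.0603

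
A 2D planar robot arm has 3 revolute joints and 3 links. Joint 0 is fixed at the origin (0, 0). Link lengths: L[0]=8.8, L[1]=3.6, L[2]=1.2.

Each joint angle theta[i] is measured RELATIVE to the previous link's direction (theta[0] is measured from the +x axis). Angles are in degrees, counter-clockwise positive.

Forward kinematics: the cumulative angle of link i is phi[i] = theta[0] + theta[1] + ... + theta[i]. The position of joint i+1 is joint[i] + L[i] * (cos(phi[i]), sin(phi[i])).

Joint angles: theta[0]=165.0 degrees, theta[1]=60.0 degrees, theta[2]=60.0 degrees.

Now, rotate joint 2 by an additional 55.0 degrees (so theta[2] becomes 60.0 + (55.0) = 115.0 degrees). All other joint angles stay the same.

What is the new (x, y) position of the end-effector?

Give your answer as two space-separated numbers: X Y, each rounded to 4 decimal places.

Answer: -9.9181 -0.6784

Derivation:
joint[0] = (0.0000, 0.0000)  (base)
link 0: phi[0] = 165 = 165 deg
  cos(165 deg) = -0.9659, sin(165 deg) = 0.2588
  joint[1] = (0.0000, 0.0000) + 8.8 * (-0.9659, 0.2588) = (0.0000 + -8.5001, 0.0000 + 2.2776) = (-8.5001, 2.2776)
link 1: phi[1] = 165 + 60 = 225 deg
  cos(225 deg) = -0.7071, sin(225 deg) = -0.7071
  joint[2] = (-8.5001, 2.2776) + 3.6 * (-0.7071, -0.7071) = (-8.5001 + -2.5456, 2.2776 + -2.5456) = (-11.0457, -0.2680)
link 2: phi[2] = 165 + 60 + 115 = 340 deg
  cos(340 deg) = 0.9397, sin(340 deg) = -0.3420
  joint[3] = (-11.0457, -0.2680) + 1.2 * (0.9397, -0.3420) = (-11.0457 + 1.1276, -0.2680 + -0.4104) = (-9.9181, -0.6784)
End effector: (-9.9181, -0.6784)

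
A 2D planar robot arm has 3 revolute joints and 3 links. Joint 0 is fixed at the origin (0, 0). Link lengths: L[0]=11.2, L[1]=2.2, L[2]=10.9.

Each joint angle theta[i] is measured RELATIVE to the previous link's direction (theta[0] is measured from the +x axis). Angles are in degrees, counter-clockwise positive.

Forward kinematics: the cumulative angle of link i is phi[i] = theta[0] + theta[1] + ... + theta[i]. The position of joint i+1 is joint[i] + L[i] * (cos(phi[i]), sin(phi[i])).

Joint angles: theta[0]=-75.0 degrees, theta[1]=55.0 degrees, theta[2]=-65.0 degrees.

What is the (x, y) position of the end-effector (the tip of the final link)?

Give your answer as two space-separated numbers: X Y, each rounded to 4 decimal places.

joint[0] = (0.0000, 0.0000)  (base)
link 0: phi[0] = -75 = -75 deg
  cos(-75 deg) = 0.2588, sin(-75 deg) = -0.9659
  joint[1] = (0.0000, 0.0000) + 11.2 * (0.2588, -0.9659) = (0.0000 + 2.8988, 0.0000 + -10.8184) = (2.8988, -10.8184)
link 1: phi[1] = -75 + 55 = -20 deg
  cos(-20 deg) = 0.9397, sin(-20 deg) = -0.3420
  joint[2] = (2.8988, -10.8184) + 2.2 * (0.9397, -0.3420) = (2.8988 + 2.0673, -10.8184 + -0.7524) = (4.9661, -11.5708)
link 2: phi[2] = -75 + 55 + -65 = -85 deg
  cos(-85 deg) = 0.0872, sin(-85 deg) = -0.9962
  joint[3] = (4.9661, -11.5708) + 10.9 * (0.0872, -0.9962) = (4.9661 + 0.9500, -11.5708 + -10.8585) = (5.9161, -22.4293)
End effector: (5.9161, -22.4293)

Answer: 5.9161 -22.4293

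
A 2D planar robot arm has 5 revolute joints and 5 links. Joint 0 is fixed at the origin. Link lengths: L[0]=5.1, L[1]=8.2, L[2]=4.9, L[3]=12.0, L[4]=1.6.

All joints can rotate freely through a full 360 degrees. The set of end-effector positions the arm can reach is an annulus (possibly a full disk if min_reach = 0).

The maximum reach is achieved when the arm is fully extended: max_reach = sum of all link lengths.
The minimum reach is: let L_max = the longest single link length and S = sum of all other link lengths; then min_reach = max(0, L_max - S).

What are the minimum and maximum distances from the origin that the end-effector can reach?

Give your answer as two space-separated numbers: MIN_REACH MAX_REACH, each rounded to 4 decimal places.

Link lengths: [5.1, 8.2, 4.9, 12.0, 1.6]
max_reach = 5.1 + 8.2 + 4.9 + 12 + 1.6 = 31.8
L_max = max([5.1, 8.2, 4.9, 12.0, 1.6]) = 12
S (sum of others) = 31.8 - 12 = 19.8
min_reach = max(0, 12 - 19.8) = max(0, -7.8) = 0

Answer: 0.0000 31.8000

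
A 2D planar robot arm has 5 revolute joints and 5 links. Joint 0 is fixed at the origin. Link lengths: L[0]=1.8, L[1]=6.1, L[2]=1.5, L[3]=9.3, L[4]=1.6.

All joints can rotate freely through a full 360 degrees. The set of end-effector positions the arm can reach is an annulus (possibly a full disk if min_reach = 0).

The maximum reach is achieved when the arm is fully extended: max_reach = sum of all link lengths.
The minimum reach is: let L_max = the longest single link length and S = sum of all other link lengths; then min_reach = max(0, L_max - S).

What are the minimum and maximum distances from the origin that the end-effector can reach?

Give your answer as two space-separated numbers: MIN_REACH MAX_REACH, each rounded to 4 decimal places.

Link lengths: [1.8, 6.1, 1.5, 9.3, 1.6]
max_reach = 1.8 + 6.1 + 1.5 + 9.3 + 1.6 = 20.3
L_max = max([1.8, 6.1, 1.5, 9.3, 1.6]) = 9.3
S (sum of others) = 20.3 - 9.3 = 11
min_reach = max(0, 9.3 - 11) = max(0, -1.7) = 0

Answer: 0.0000 20.3000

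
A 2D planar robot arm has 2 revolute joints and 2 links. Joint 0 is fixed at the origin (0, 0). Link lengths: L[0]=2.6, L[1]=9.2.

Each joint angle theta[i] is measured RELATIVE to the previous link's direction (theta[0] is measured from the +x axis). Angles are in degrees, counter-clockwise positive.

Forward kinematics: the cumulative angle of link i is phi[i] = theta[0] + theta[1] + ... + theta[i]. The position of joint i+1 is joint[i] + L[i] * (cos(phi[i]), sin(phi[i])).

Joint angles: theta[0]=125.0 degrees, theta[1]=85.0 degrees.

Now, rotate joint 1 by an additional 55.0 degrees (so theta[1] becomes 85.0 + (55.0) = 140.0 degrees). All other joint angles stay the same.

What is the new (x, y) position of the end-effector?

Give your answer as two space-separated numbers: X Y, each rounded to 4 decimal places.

joint[0] = (0.0000, 0.0000)  (base)
link 0: phi[0] = 125 = 125 deg
  cos(125 deg) = -0.5736, sin(125 deg) = 0.8192
  joint[1] = (0.0000, 0.0000) + 2.6 * (-0.5736, 0.8192) = (0.0000 + -1.4913, 0.0000 + 2.1298) = (-1.4913, 2.1298)
link 1: phi[1] = 125 + 140 = 265 deg
  cos(265 deg) = -0.0872, sin(265 deg) = -0.9962
  joint[2] = (-1.4913, 2.1298) + 9.2 * (-0.0872, -0.9962) = (-1.4913 + -0.8018, 2.1298 + -9.1650) = (-2.2931, -7.0352)
End effector: (-2.2931, -7.0352)

Answer: -2.2931 -7.0352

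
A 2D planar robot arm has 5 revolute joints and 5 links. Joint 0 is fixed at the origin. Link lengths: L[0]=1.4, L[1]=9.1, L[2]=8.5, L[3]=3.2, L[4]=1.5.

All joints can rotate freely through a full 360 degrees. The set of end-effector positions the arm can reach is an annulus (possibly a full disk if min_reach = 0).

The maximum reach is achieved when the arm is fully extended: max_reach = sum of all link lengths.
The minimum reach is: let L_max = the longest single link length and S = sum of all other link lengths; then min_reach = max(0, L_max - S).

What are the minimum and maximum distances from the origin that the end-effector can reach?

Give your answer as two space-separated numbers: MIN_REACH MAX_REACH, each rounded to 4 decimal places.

Link lengths: [1.4, 9.1, 8.5, 3.2, 1.5]
max_reach = 1.4 + 9.1 + 8.5 + 3.2 + 1.5 = 23.7
L_max = max([1.4, 9.1, 8.5, 3.2, 1.5]) = 9.1
S (sum of others) = 23.7 - 9.1 = 14.6
min_reach = max(0, 9.1 - 14.6) = max(0, -5.5) = 0

Answer: 0.0000 23.7000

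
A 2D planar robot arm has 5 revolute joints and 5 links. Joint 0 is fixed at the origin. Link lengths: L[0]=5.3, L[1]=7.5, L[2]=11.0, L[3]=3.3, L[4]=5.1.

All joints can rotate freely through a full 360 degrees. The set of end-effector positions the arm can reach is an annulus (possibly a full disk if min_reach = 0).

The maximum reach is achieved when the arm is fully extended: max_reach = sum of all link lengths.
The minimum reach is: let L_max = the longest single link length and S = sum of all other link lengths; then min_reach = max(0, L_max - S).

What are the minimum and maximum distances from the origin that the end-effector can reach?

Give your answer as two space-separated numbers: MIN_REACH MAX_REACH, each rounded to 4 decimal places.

Link lengths: [5.3, 7.5, 11.0, 3.3, 5.1]
max_reach = 5.3 + 7.5 + 11 + 3.3 + 5.1 = 32.2
L_max = max([5.3, 7.5, 11.0, 3.3, 5.1]) = 11
S (sum of others) = 32.2 - 11 = 21.2
min_reach = max(0, 11 - 21.2) = max(0, -10.2) = 0

Answer: 0.0000 32.2000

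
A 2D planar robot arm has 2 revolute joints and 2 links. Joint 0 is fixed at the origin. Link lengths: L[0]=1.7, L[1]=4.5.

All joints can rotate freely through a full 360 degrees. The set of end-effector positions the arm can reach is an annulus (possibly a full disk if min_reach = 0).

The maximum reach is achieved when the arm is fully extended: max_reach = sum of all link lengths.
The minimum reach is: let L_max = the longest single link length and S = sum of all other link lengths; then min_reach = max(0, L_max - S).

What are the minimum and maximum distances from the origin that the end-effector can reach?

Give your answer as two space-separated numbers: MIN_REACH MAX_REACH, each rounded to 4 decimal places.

Link lengths: [1.7, 4.5]
max_reach = 1.7 + 4.5 = 6.2
L_max = max([1.7, 4.5]) = 4.5
S (sum of others) = 6.2 - 4.5 = 1.7
min_reach = max(0, 4.5 - 1.7) = max(0, 2.8) = 2.8

Answer: 2.8000 6.2000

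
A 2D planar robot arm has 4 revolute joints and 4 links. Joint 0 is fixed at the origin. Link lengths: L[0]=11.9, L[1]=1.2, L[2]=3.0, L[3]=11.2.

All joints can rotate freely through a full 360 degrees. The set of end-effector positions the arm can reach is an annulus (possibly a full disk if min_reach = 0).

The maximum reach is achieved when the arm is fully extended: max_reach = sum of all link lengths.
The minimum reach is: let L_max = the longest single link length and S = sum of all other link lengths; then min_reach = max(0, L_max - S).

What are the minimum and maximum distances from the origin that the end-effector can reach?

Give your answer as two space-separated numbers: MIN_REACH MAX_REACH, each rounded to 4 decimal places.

Link lengths: [11.9, 1.2, 3.0, 11.2]
max_reach = 11.9 + 1.2 + 3 + 11.2 = 27.3
L_max = max([11.9, 1.2, 3.0, 11.2]) = 11.9
S (sum of others) = 27.3 - 11.9 = 15.4
min_reach = max(0, 11.9 - 15.4) = max(0, -3.5) = 0

Answer: 0.0000 27.3000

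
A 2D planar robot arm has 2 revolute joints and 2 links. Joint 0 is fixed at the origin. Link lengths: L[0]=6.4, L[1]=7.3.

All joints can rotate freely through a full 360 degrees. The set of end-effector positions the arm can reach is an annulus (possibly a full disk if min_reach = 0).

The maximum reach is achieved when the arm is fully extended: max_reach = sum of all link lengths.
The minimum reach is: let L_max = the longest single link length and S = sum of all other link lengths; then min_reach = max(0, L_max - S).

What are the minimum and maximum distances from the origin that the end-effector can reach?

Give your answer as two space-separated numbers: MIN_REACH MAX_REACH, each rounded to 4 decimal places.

Answer: 0.9000 13.7000

Derivation:
Link lengths: [6.4, 7.3]
max_reach = 6.4 + 7.3 = 13.7
L_max = max([6.4, 7.3]) = 7.3
S (sum of others) = 13.7 - 7.3 = 6.4
min_reach = max(0, 7.3 - 6.4) = max(0, 0.9) = 0.9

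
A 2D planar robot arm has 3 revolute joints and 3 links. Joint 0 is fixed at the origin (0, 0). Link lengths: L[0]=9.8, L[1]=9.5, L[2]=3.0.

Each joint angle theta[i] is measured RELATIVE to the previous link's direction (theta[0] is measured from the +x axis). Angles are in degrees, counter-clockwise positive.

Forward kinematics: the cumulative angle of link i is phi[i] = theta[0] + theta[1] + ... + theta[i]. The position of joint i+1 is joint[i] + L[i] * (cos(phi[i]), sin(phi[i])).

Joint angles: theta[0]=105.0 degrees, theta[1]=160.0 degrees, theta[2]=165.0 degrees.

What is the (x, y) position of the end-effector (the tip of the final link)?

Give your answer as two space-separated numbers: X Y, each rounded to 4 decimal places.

joint[0] = (0.0000, 0.0000)  (base)
link 0: phi[0] = 105 = 105 deg
  cos(105 deg) = -0.2588, sin(105 deg) = 0.9659
  joint[1] = (0.0000, 0.0000) + 9.8 * (-0.2588, 0.9659) = (0.0000 + -2.5364, 0.0000 + 9.4661) = (-2.5364, 9.4661)
link 1: phi[1] = 105 + 160 = 265 deg
  cos(265 deg) = -0.0872, sin(265 deg) = -0.9962
  joint[2] = (-2.5364, 9.4661) + 9.5 * (-0.0872, -0.9962) = (-2.5364 + -0.8280, 9.4661 + -9.4638) = (-3.3644, 0.0022)
link 2: phi[2] = 105 + 160 + 165 = 430 deg
  cos(430 deg) = 0.3420, sin(430 deg) = 0.9397
  joint[3] = (-3.3644, 0.0022) + 3 * (0.3420, 0.9397) = (-3.3644 + 1.0261, 0.0022 + 2.8191) = (-2.3383, 2.8213)
End effector: (-2.3383, 2.8213)

Answer: -2.3383 2.8213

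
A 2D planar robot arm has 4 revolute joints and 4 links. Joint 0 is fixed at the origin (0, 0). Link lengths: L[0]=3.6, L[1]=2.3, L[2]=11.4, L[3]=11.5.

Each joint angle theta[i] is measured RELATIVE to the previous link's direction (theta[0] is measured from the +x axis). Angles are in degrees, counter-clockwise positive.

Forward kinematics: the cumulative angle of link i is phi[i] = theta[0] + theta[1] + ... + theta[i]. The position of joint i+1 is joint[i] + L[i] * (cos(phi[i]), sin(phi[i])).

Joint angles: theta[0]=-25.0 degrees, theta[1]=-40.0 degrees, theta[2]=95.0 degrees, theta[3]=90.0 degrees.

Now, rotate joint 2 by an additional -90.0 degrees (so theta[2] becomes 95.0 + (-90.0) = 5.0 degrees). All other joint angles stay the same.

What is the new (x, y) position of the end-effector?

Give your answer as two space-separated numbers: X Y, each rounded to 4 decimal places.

Answer: 19.8940 -7.7286

Derivation:
joint[0] = (0.0000, 0.0000)  (base)
link 0: phi[0] = -25 = -25 deg
  cos(-25 deg) = 0.9063, sin(-25 deg) = -0.4226
  joint[1] = (0.0000, 0.0000) + 3.6 * (0.9063, -0.4226) = (0.0000 + 3.2627, 0.0000 + -1.5214) = (3.2627, -1.5214)
link 1: phi[1] = -25 + -40 = -65 deg
  cos(-65 deg) = 0.4226, sin(-65 deg) = -0.9063
  joint[2] = (3.2627, -1.5214) + 2.3 * (0.4226, -0.9063) = (3.2627 + 0.9720, -1.5214 + -2.0845) = (4.2347, -3.6059)
link 2: phi[2] = -25 + -40 + 5 = -60 deg
  cos(-60 deg) = 0.5000, sin(-60 deg) = -0.8660
  joint[3] = (4.2347, -3.6059) + 11.4 * (0.5000, -0.8660) = (4.2347 + 5.7000, -3.6059 + -9.8727) = (9.9347, -13.4786)
link 3: phi[3] = -25 + -40 + 5 + 90 = 30 deg
  cos(30 deg) = 0.8660, sin(30 deg) = 0.5000
  joint[4] = (9.9347, -13.4786) + 11.5 * (0.8660, 0.5000) = (9.9347 + 9.9593, -13.4786 + 5.7500) = (19.8940, -7.7286)
End effector: (19.8940, -7.7286)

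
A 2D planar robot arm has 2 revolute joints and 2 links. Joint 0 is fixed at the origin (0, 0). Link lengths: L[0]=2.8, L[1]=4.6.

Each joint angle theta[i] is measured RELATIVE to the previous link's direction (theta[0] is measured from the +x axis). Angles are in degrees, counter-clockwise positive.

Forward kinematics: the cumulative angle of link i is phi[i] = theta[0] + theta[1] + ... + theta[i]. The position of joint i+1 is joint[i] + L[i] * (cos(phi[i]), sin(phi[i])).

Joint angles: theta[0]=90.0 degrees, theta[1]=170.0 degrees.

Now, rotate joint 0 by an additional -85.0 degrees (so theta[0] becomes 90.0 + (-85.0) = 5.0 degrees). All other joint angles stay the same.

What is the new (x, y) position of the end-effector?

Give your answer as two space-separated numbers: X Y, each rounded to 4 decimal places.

Answer: -1.7932 0.6450

Derivation:
joint[0] = (0.0000, 0.0000)  (base)
link 0: phi[0] = 5 = 5 deg
  cos(5 deg) = 0.9962, sin(5 deg) = 0.0872
  joint[1] = (0.0000, 0.0000) + 2.8 * (0.9962, 0.0872) = (0.0000 + 2.7893, 0.0000 + 0.2440) = (2.7893, 0.2440)
link 1: phi[1] = 5 + 170 = 175 deg
  cos(175 deg) = -0.9962, sin(175 deg) = 0.0872
  joint[2] = (2.7893, 0.2440) + 4.6 * (-0.9962, 0.0872) = (2.7893 + -4.5825, 0.2440 + 0.4009) = (-1.7932, 0.6450)
End effector: (-1.7932, 0.6450)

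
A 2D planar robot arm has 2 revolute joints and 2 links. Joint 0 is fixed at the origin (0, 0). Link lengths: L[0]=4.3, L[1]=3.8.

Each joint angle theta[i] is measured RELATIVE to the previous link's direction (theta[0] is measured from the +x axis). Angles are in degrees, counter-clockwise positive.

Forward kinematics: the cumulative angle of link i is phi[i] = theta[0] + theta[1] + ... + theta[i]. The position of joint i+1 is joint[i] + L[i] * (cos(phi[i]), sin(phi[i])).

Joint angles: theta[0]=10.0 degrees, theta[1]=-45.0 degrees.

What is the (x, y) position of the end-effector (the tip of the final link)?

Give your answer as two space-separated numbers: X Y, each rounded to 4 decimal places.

joint[0] = (0.0000, 0.0000)  (base)
link 0: phi[0] = 10 = 10 deg
  cos(10 deg) = 0.9848, sin(10 deg) = 0.1736
  joint[1] = (0.0000, 0.0000) + 4.3 * (0.9848, 0.1736) = (0.0000 + 4.2347, 0.0000 + 0.7467) = (4.2347, 0.7467)
link 1: phi[1] = 10 + -45 = -35 deg
  cos(-35 deg) = 0.8192, sin(-35 deg) = -0.5736
  joint[2] = (4.2347, 0.7467) + 3.8 * (0.8192, -0.5736) = (4.2347 + 3.1128, 0.7467 + -2.1796) = (7.3475, -1.4329)
End effector: (7.3475, -1.4329)

Answer: 7.3475 -1.4329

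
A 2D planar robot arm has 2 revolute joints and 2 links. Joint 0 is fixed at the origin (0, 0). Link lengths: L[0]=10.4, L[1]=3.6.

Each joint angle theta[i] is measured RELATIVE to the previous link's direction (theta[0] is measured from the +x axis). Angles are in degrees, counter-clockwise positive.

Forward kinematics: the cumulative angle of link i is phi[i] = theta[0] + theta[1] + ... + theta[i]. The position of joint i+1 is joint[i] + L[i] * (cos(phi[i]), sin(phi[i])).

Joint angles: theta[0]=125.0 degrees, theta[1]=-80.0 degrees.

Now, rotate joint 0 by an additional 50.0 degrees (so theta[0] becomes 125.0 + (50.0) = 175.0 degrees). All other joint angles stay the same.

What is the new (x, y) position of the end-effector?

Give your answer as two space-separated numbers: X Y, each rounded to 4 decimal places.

joint[0] = (0.0000, 0.0000)  (base)
link 0: phi[0] = 175 = 175 deg
  cos(175 deg) = -0.9962, sin(175 deg) = 0.0872
  joint[1] = (0.0000, 0.0000) + 10.4 * (-0.9962, 0.0872) = (0.0000 + -10.3604, 0.0000 + 0.9064) = (-10.3604, 0.9064)
link 1: phi[1] = 175 + -80 = 95 deg
  cos(95 deg) = -0.0872, sin(95 deg) = 0.9962
  joint[2] = (-10.3604, 0.9064) + 3.6 * (-0.0872, 0.9962) = (-10.3604 + -0.3138, 0.9064 + 3.5863) = (-10.6742, 4.4927)
End effector: (-10.6742, 4.4927)

Answer: -10.6742 4.4927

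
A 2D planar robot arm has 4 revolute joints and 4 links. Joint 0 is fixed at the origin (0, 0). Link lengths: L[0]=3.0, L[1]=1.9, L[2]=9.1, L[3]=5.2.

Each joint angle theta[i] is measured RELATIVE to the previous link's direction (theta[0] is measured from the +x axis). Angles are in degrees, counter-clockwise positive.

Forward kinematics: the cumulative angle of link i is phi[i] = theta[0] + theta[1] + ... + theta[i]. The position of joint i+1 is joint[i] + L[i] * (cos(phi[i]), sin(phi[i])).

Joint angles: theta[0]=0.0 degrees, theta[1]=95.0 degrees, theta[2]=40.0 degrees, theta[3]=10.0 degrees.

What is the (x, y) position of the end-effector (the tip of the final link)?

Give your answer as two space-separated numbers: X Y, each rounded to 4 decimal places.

Answer: -7.8599 11.3100

Derivation:
joint[0] = (0.0000, 0.0000)  (base)
link 0: phi[0] = 0 = 0 deg
  cos(0 deg) = 1.0000, sin(0 deg) = 0.0000
  joint[1] = (0.0000, 0.0000) + 3 * (1.0000, 0.0000) = (0.0000 + 3.0000, 0.0000 + 0.0000) = (3.0000, 0.0000)
link 1: phi[1] = 0 + 95 = 95 deg
  cos(95 deg) = -0.0872, sin(95 deg) = 0.9962
  joint[2] = (3.0000, 0.0000) + 1.9 * (-0.0872, 0.9962) = (3.0000 + -0.1656, 0.0000 + 1.8928) = (2.8344, 1.8928)
link 2: phi[2] = 0 + 95 + 40 = 135 deg
  cos(135 deg) = -0.7071, sin(135 deg) = 0.7071
  joint[3] = (2.8344, 1.8928) + 9.1 * (-0.7071, 0.7071) = (2.8344 + -6.4347, 1.8928 + 6.4347) = (-3.6003, 8.3274)
link 3: phi[3] = 0 + 95 + 40 + 10 = 145 deg
  cos(145 deg) = -0.8192, sin(145 deg) = 0.5736
  joint[4] = (-3.6003, 8.3274) + 5.2 * (-0.8192, 0.5736) = (-3.6003 + -4.2596, 8.3274 + 2.9826) = (-7.8599, 11.3100)
End effector: (-7.8599, 11.3100)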